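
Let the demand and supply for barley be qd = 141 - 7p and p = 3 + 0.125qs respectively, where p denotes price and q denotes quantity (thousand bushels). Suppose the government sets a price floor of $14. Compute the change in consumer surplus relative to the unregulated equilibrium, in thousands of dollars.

-160.5

Rearranging supply gives qs = 8p - 24. Without the control the market clears where 141 - 7p = 8p - 24, i.e. p* = 11 and q* = 64.
The floor of 14 is above the equilibrium price 11, so it binds.
At p = 14: qd = 141 - 7·14 = 43 and qs = 8·14 - 24 = 88.
Consumer surplus without the control is ½ · (141/7 - 11) · 64 = 2048/7.
With the floor, consumers buy 43 units at 14, so CS = ½ · (141/7 - 14) · 43 = 1849/14.
Change in consumer surplus = 1849/14 - 2048/7 = -160.5.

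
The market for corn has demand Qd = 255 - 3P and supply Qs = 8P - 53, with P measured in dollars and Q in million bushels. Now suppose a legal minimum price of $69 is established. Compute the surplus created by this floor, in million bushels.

451

In a free market, 255 - 3P = 8P - 53 gives the equilibrium P* = 28, Q* = 171.
Since 69 > 28, the floor is binding.
At P = 69: Qd = 255 - 3·69 = 48 and Qs = 8·69 - 53 = 499.
Surplus = Qs - Qd = 499 - 48 = 451.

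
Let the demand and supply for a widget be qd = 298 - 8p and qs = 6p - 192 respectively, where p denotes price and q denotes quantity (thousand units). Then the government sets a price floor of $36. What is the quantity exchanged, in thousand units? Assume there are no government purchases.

Equilibrium: 298 - 8p = 6p - 192, so 490 = 14p and p* = 35, q* = 18.
Since 36 > 35, the floor is binding.
At p = 36: qd = 298 - 8·36 = 10 and qs = 6·36 - 192 = 24.
The quantity actually transacted is the short side, demand: 10.

10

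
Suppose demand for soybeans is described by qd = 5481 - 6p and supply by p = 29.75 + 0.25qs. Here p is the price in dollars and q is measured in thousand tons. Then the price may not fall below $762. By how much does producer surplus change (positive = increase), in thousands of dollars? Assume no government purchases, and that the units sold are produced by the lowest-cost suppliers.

0

Rearranging supply gives qs = 4p - 119. Equilibrium: 5481 - 6p = 4p - 119, so 5600 = 10p and p* = 560, q* = 2121.
The floor of 762 is above the equilibrium price 560, so it binds.
At p = 762: qd = 5481 - 6·762 = 909 and qs = 4·762 - 119 = 2929.
Producer surplus without the control is ½ · (560 - 29.75) · 2121 = 562330.125.
With the floor, 909 units are sold at 762. The supply price at q = 909 is 257, so PS = ½ · [(762 - 29.75) + (762 - 257)] · 909 = 562330.125.
Change in producer surplus = 562330.125 - 562330.125 = 0.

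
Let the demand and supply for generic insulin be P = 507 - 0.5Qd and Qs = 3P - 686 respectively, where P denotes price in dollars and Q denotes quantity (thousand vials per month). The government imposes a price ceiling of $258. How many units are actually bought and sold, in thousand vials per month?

Rearranging demand gives Qd = 1014 - 2P. Without the control the market clears where 1014 - 2P = 3P - 686, i.e. P* = 340 and Q* = 334.
Since 258 < 340, the ceiling is binding.
At P = 258: Qd = 1014 - 2·258 = 498 and Qs = 3·258 - 686 = 88.
The quantity actually transacted is the short side, supply: 88.

88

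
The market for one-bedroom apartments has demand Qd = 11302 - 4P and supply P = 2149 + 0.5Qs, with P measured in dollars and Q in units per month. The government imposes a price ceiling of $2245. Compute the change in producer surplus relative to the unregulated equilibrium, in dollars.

-194185

Rearranging supply gives Qs = 2P - 4298. Equilibrium: 11302 - 4P = 2P - 4298, so 15600 = 6P and P* = 2600, Q* = 902.
Because the ceiling (2245) lies below the market-clearing price, it is binding.
At P = 2245: Qd = 11302 - 4·2245 = 2322 and Qs = 2·2245 - 4298 = 192.
Producer surplus without the control is ½ · (2600 - 2149) · 902 = 203401.
With the ceiling, producers sell 192 units at 2245, so PS = ½ · (2245 - 2149) · 192 = 9216.
Change in producer surplus = 9216 - 203401 = -194185.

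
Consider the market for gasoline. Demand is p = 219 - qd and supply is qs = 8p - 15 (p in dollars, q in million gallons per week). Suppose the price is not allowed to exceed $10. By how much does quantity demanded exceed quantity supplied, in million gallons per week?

Rearranging demand gives qd = 219 - p. Without the control the market clears where 219 - p = 8p - 15, i.e. p* = 26 and q* = 193.
Since 10 < 26, the ceiling is binding.
At p = 10: qd = 219 - 10 = 209 and qs = 8·10 - 15 = 65.
Shortage = qd - qs = 209 - 65 = 144.

144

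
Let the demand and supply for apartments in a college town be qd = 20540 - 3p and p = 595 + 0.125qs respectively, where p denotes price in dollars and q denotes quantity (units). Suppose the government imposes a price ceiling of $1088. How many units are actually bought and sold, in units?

Rearranging supply gives qs = 8p - 4760. Setting quantity demanded equal to quantity supplied, 20540 - 3p = 8p - 4760, gives p* = 2300 and q* = 13640.
The ceiling of 1088 is below the equilibrium price 2300, so it binds.
At p = 1088: qd = 20540 - 3·1088 = 17276 and qs = 8·1088 - 4760 = 3944.
The quantity actually transacted is the short side, supply: 3944.

3944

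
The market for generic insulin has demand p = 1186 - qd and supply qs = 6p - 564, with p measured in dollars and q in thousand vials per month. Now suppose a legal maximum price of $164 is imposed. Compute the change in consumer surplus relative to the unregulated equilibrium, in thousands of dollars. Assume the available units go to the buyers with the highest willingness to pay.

Rearranging demand gives qd = 1186 - p. In a free market, 1186 - p = 6p - 564 gives the equilibrium p* = 250, q* = 936.
Because the ceiling (164) lies below the market-clearing price, it is binding.
At p = 164: qd = 1186 - 164 = 1022 and qs = 6·164 - 564 = 420.
Consumer surplus without the control is ½ · (1186 - 250) · 936 = 438048.
With the ceiling, 420 units are sold at 164 (assume they go to the highest-value buyers). The demand price at q = 420 is 766, so CS = ½ · [(1186 - 164) + (766 - 164)] · 420 = 341040.
Change in consumer surplus = 341040 - 438048 = -97008.

-97008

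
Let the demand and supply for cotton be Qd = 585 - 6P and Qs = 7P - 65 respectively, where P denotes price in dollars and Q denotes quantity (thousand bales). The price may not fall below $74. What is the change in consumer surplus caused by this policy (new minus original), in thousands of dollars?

-5112

Equilibrium: 585 - 6P = 7P - 65, so 650 = 13P and P* = 50, Q* = 285.
The floor of 74 is above the equilibrium price 50, so it binds.
At P = 74: Qd = 585 - 6·74 = 141 and Qs = 7·74 - 65 = 453.
Consumer surplus without the control is ½ · (97.5 - 50) · 285 = 6768.75.
With the floor, consumers buy 141 units at 74, so CS = ½ · (97.5 - 74) · 141 = 1656.75.
Change in consumer surplus = 1656.75 - 6768.75 = -5112.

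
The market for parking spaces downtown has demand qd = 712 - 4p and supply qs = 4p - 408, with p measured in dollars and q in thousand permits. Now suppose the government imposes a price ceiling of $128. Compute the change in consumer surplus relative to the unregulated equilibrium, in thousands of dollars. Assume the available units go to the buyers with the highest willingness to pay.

960

Equilibrium: 712 - 4p = 4p - 408, so 1120 = 8p and p* = 140, q* = 152.
Because the ceiling (128) lies below the market-clearing price, it is binding.
At p = 128: qd = 712 - 4·128 = 200 and qs = 4·128 - 408 = 104.
Consumer surplus without the control is ½ · (178 - 140) · 152 = 2888.
With the ceiling, 104 units are sold at 128 (assume they go to the highest-value buyers). The demand price at q = 104 is 152, so CS = ½ · [(178 - 128) + (152 - 128)] · 104 = 3848.
Change in consumer surplus = 3848 - 2888 = 960.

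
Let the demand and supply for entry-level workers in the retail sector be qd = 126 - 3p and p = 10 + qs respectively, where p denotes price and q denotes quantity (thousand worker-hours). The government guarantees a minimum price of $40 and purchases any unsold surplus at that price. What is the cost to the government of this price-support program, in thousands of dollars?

960

Rearranging supply gives qs = p - 10. Setting quantity demanded equal to quantity supplied, 126 - 3p = p - 10, gives p* = 34 and q* = 24.
Because the floor (40) lies above the market-clearing price, it is binding.
At p = 40: qd = 126 - 3·40 = 6 and qs = 40 - 10 = 30.
Surplus = qs - qd = 24.
Government expenditure = surplus × support price = 24 × 40 = 960.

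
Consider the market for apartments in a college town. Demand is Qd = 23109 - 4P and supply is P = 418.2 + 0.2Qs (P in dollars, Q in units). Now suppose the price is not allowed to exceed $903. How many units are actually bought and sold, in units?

2424

Rearranging supply gives Qs = 5P - 2091. Equilibrium: 23109 - 4P = 5P - 2091, so 25200 = 9P and P* = 2800, Q* = 11909.
The ceiling of 903 is below the equilibrium price 2800, so it binds.
At P = 903: Qd = 23109 - 4·903 = 19497 and Qs = 5·903 - 2091 = 2424.
The quantity actually transacted is the short side, supply: 2424.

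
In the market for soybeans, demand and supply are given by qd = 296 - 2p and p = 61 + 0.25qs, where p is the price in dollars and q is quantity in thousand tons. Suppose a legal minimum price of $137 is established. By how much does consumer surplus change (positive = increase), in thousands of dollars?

Rearranging supply gives qs = 4p - 244. Without the control the market clears where 296 - 2p = 4p - 244, i.e. p* = 90 and q* = 116.
Because the floor (137) lies above the market-clearing price, it is binding.
At p = 137: qd = 296 - 2·137 = 22 and qs = 4·137 - 244 = 304.
Consumer surplus without the control is ½ · (148 - 90) · 116 = 3364.
With the floor, consumers buy 22 units at 137, so CS = ½ · (148 - 137) · 22 = 121.
Change in consumer surplus = 121 - 3364 = -3243.

-3243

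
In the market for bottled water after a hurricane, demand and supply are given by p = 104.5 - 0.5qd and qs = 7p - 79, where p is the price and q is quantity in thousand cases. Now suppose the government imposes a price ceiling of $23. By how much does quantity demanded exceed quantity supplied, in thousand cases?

81

Rearranging demand gives qd = 209 - 2p. Setting quantity demanded equal to quantity supplied, 209 - 2p = 7p - 79, gives p* = 32 and q* = 145.
The ceiling of 23 is below the equilibrium price 32, so it binds.
At p = 23: qd = 209 - 2·23 = 163 and qs = 7·23 - 79 = 82.
Shortage = qd - qs = 163 - 82 = 81.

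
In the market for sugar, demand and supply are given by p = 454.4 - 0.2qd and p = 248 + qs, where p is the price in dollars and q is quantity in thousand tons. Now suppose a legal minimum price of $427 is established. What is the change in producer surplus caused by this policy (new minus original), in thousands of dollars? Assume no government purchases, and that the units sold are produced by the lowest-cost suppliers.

Rearranging demand gives qd = 2272 - 5p; rearranging supply gives qs = p - 248. Equilibrium: 2272 - 5p = p - 248, so 2520 = 6p and p* = 420, q* = 172.
Because the floor (427) lies above the market-clearing price, it is binding.
At p = 427: qd = 2272 - 5·427 = 137 and qs = 427 - 248 = 179.
Producer surplus without the control is ½ · (420 - 248) · 172 = 14792.
With the floor, 137 units are sold at 427. The supply price at q = 137 is 385, so PS = ½ · [(427 - 248) + (427 - 385)] · 137 = 15138.5.
Change in producer surplus = 15138.5 - 14792 = 346.5.

346.5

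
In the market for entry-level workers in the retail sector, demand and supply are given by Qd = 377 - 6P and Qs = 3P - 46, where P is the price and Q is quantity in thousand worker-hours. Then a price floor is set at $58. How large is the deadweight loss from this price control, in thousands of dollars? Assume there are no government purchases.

Setting quantity demanded equal to quantity supplied, 377 - 6P = 3P - 46, gives P* = 47 and Q* = 95.
The floor of 58 is above the equilibrium price 47, so it binds.
At P = 58: Qd = 377 - 6·58 = 29 and Qs = 3·58 - 46 = 128.
Quantity traded falls to 29. At Q = 29 the demand price is (377 - 29)/6 = 58 and the supply price is (46 + 29)/3 = 25.
Deadweight loss = ½ · (58 - 25) · (95 - 29) = ½ · 33 · 66 = 1089.

1089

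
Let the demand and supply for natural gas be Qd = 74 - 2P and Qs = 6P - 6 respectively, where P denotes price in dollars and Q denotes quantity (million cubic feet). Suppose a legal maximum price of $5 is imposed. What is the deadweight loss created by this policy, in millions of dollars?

Setting quantity demanded equal to quantity supplied, 74 - 2P = 6P - 6, gives P* = 10 and Q* = 54.
The ceiling of 5 is below the equilibrium price 10, so it binds.
At P = 5: Qd = 74 - 2·5 = 64 and Qs = 6·5 - 6 = 24.
Quantity traded falls to 24. At Q = 24 the demand price is (74 - 24)/2 = 25 and the supply price is (6 + 24)/6 = 5.
Deadweight loss = ½ · (25 - 5) · (54 - 24) = ½ · 20 · 30 = 300.

300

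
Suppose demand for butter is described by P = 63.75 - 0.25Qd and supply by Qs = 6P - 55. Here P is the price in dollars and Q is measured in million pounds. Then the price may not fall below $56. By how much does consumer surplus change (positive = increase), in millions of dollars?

-2025

Rearranging demand gives Qd = 255 - 4P. In a free market, 255 - 4P = 6P - 55 gives the equilibrium P* = 31, Q* = 131.
The floor of 56 is above the equilibrium price 31, so it binds.
At P = 56: Qd = 255 - 4·56 = 31 and Qs = 6·56 - 55 = 281.
Consumer surplus without the control is ½ · (63.75 - 31) · 131 = 2145.125.
With the floor, consumers buy 31 units at 56, so CS = ½ · (63.75 - 56) · 31 = 120.125.
Change in consumer surplus = 120.125 - 2145.125 = -2025.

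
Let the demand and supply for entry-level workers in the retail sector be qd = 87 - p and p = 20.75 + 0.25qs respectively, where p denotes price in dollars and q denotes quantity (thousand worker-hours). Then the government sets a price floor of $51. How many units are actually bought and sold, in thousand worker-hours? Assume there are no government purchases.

Rearranging supply gives qs = 4p - 83. Setting quantity demanded equal to quantity supplied, 87 - p = 4p - 83, gives p* = 34 and q* = 53.
The floor of 51 is above the equilibrium price 34, so it binds.
At p = 51: qd = 87 - 51 = 36 and qs = 4·51 - 83 = 121.
The quantity actually transacted is the short side, demand: 36.

36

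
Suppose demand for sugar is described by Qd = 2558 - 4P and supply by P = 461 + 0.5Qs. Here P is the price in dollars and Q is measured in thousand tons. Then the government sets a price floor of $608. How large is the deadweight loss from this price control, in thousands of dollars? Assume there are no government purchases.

4704

Rearranging supply gives Qs = 2P - 922. Equilibrium: 2558 - 4P = 2P - 922, so 3480 = 6P and P* = 580, Q* = 238.
Because the floor (608) lies above the market-clearing price, it is binding.
At P = 608: Qd = 2558 - 4·608 = 126 and Qs = 2·608 - 922 = 294.
Quantity traded falls to 126. At Q = 126 the demand price is (2558 - 126)/4 = 608 and the supply price is (922 + 126)/2 = 524.
Deadweight loss = ½ · (608 - 524) · (238 - 126) = ½ · 84 · 112 = 4704.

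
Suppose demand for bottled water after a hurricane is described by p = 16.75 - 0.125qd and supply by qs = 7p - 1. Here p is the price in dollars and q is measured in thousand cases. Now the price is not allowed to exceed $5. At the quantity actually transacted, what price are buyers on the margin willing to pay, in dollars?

Rearranging demand gives qd = 134 - 8p. Setting quantity demanded equal to quantity supplied, 134 - 8p = 7p - 1, gives p* = 9 and q* = 62.
The ceiling of 5 is below the equilibrium price 9, so it binds.
At p = 5: qd = 134 - 8·5 = 94 and qs = 7·5 - 1 = 34.
Only 34 units reach the market. On the demand curve, the marginal buyer's willingness to pay at q = 34 is (134 - 34)/8 = 12.5.

12.5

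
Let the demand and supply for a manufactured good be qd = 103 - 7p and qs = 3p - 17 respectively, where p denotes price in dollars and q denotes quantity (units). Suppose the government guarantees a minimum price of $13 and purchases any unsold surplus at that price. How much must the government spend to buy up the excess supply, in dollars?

Equilibrium: 103 - 7p = 3p - 17, so 120 = 10p and p* = 12, q* = 19.
Because the floor (13) lies above the market-clearing price, it is binding.
At p = 13: qd = 103 - 7·13 = 12 and qs = 3·13 - 17 = 22.
Surplus = qs - qd = 10.
Government expenditure = surplus × support price = 10 × 13 = 130.

130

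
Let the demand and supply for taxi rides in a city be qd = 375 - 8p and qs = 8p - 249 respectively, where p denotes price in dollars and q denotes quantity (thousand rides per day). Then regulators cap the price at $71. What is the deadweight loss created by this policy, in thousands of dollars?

In a free market, 375 - 8p = 8p - 249 gives the equilibrium p* = 39, q* = 63.
Since 71 is above p* = 39, the ceiling does not bind and the free-market outcome prevails.
Since the control does not bind, no trades are prevented and deadweight loss is zero.

0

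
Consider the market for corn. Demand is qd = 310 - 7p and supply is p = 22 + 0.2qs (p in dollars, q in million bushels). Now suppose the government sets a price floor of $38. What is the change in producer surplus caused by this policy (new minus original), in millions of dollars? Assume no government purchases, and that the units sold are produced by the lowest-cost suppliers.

87.9

Rearranging supply gives qs = 5p - 110. Setting quantity demanded equal to quantity supplied, 310 - 7p = 5p - 110, gives p* = 35 and q* = 65.
The floor of 38 is above the equilibrium price 35, so it binds.
At p = 38: qd = 310 - 7·38 = 44 and qs = 5·38 - 110 = 80.
Producer surplus without the control is ½ · (35 - 22) · 65 = 422.5.
With the floor, 44 units are sold at 38. The supply price at q = 44 is 30.8, so PS = ½ · [(38 - 22) + (38 - 30.8)] · 44 = 510.4.
Change in producer surplus = 510.4 - 422.5 = 87.9.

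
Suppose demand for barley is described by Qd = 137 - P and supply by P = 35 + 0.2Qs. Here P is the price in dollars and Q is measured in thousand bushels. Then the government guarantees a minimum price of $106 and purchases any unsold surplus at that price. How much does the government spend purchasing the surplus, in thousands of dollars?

34344

Rearranging supply gives Qs = 5P - 175. Equilibrium: 137 - P = 5P - 175, so 312 = 6P and P* = 52, Q* = 85.
Because the floor (106) lies above the market-clearing price, it is binding.
At P = 106: Qd = 137 - 106 = 31 and Qs = 5·106 - 175 = 355.
Surplus = Qs - Qd = 324.
Government expenditure = surplus × support price = 324 × 106 = 34344.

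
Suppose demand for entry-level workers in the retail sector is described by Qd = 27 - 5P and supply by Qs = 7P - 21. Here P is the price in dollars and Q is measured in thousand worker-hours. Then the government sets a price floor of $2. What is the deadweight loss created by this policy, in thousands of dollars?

0

Setting quantity demanded equal to quantity supplied, 27 - 5P = 7P - 21, gives P* = 4 and Q* = 7.
The floor of 2 is below the equilibrium price 4, so it is not binding; the market clears at P* = 4, Q* = 7.
Since the control does not bind, no trades are prevented and deadweight loss is zero.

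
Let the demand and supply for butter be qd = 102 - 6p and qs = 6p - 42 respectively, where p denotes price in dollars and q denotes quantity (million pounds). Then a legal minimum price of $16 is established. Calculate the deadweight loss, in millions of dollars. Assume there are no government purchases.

Setting quantity demanded equal to quantity supplied, 102 - 6p = 6p - 42, gives p* = 12 and q* = 30.
The floor of 16 is above the equilibrium price 12, so it binds.
At p = 16: qd = 102 - 6·16 = 6 and qs = 6·16 - 42 = 54.
Quantity traded falls to 6. At q = 6 the demand price is (102 - 6)/6 = 16 and the supply price is (42 + 6)/6 = 8.
Deadweight loss = ½ · (16 - 8) · (30 - 6) = ½ · 8 · 24 = 96.

96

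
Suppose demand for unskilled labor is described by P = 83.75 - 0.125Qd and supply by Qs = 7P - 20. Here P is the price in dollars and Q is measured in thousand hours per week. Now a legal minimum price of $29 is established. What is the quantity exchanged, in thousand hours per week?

302

Rearranging demand gives Qd = 670 - 8P. In a free market, 670 - 8P = 7P - 20 gives the equilibrium P* = 46, Q* = 302.
The floor of 29 is below the equilibrium price 46, so it is not binding; the market clears at P* = 46, Q* = 302.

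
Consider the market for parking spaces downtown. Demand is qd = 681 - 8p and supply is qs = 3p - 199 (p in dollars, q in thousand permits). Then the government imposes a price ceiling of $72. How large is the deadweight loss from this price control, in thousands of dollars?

Equilibrium: 681 - 8p = 3p - 199, so 880 = 11p and p* = 80, q* = 41.
The ceiling of 72 is below the equilibrium price 80, so it binds.
At p = 72: qd = 681 - 8·72 = 105 and qs = 3·72 - 199 = 17.
Quantity traded falls to 17. At q = 17 the demand price is (681 - 17)/8 = 83 and the supply price is (199 + 17)/3 = 72.
Deadweight loss = ½ · (83 - 72) · (41 - 17) = ½ · 11 · 24 = 132.

132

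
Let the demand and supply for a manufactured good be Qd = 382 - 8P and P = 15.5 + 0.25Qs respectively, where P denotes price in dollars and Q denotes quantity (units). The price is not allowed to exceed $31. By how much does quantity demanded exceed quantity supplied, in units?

Rearranging supply gives Qs = 4P - 62. Equilibrium: 382 - 8P = 4P - 62, so 444 = 12P and P* = 37, Q* = 86.
The ceiling of 31 is below the equilibrium price 37, so it binds.
At P = 31: Qd = 382 - 8·31 = 134 and Qs = 4·31 - 62 = 62.
Shortage = Qd - Qs = 134 - 62 = 72.

72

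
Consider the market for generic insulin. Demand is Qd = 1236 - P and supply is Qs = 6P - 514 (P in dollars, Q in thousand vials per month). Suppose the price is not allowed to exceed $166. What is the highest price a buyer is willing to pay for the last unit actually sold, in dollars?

Equilibrium: 1236 - P = 6P - 514, so 1750 = 7P and P* = 250, Q* = 986.
The ceiling of 166 is below the equilibrium price 250, so it binds.
At P = 166: Qd = 1236 - 166 = 1070 and Qs = 6·166 - 514 = 482.
Only 482 units reach the market. On the demand curve, the marginal buyer's willingness to pay at Q = 482 is (1236 - 482) = 754.

754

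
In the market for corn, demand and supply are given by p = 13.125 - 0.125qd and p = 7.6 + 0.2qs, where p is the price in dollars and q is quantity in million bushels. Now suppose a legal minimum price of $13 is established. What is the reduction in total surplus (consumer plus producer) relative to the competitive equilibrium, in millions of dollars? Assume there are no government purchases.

41.6

Rearranging demand gives qd = 105 - 8p; rearranging supply gives qs = 5p - 38. Without the control the market clears where 105 - 8p = 5p - 38, i.e. p* = 11 and q* = 17.
Since 13 > 11, the floor is binding.
At p = 13: qd = 105 - 8·13 = 1 and qs = 5·13 - 38 = 27.
Quantity traded falls to 1. At q = 1 the demand price is (105 - 1)/8 = 13 and the supply price is (38 + 1)/5 = 7.8.
Deadweight loss = ½ · (13 - 7.8) · (17 - 1) = ½ · 5.2 · 16 = 41.6.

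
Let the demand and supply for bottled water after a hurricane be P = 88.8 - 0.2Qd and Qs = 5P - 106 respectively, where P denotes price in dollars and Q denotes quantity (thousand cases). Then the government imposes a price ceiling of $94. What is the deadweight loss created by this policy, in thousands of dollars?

Rearranging demand gives Qd = 444 - 5P. In a free market, 444 - 5P = 5P - 106 gives the equilibrium P* = 55, Q* = 169.
Since 94 is above P* = 55, the ceiling does not bind and the free-market outcome prevails.
Since the control does not bind, no trades are prevented and deadweight loss is zero.

0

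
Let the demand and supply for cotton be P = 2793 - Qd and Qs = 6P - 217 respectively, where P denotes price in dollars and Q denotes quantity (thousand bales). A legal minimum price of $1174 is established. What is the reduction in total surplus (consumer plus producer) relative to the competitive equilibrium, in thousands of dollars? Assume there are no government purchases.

Rearranging demand gives Qd = 2793 - P. In a free market, 2793 - P = 6P - 217 gives the equilibrium P* = 430, Q* = 2363.
Because the floor (1174) lies above the market-clearing price, it is binding.
At P = 1174: Qd = 2793 - 1174 = 1619 and Qs = 6·1174 - 217 = 6827.
Quantity traded falls to 1619. At Q = 1619 the demand price is 2793 - 1619 = 1174 and the supply price is (217 + 1619)/6 = 306.
Deadweight loss = ½ · (1174 - 306) · (2363 - 1619) = ½ · 868 · 744 = 322896.

322896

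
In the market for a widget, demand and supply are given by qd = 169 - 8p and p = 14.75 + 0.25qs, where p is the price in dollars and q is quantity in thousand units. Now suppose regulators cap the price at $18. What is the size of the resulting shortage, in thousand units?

12

Rearranging supply gives qs = 4p - 59. Equilibrium: 169 - 8p = 4p - 59, so 228 = 12p and p* = 19, q* = 17.
Since 18 < 19, the ceiling is binding.
At p = 18: qd = 169 - 8·18 = 25 and qs = 4·18 - 59 = 13.
Shortage = qd - qs = 25 - 13 = 12.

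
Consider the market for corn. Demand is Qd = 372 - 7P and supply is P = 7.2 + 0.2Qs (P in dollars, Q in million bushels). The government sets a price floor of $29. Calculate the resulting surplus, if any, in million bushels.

0

Rearranging supply gives Qs = 5P - 36. Without the control the market clears where 372 - 7P = 5P - 36, i.e. P* = 34 and Q* = 134.
Since 29 is below P* = 34, the floor does not bind and the free-market outcome prevails.
Since the control does not bind, there is no surplus.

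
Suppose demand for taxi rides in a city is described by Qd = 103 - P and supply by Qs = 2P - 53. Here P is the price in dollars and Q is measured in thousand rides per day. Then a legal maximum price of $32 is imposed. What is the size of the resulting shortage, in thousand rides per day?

60

Without the control the market clears where 103 - P = 2P - 53, i.e. P* = 52 and Q* = 51.
Because the ceiling (32) lies below the market-clearing price, it is binding.
At P = 32: Qd = 103 - 32 = 71 and Qs = 2·32 - 53 = 11.
Shortage = Qd - Qs = 71 - 11 = 60.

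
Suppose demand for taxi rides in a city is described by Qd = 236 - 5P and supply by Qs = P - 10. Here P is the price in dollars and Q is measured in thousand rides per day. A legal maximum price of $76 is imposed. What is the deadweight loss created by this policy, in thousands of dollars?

0

Equilibrium: 236 - 5P = P - 10, so 246 = 6P and P* = 41, Q* = 31.
The ceiling of 76 is above the equilibrium price 41, so it is not binding; the market clears at P* = 41, Q* = 31.
Since the control does not bind, no trades are prevented and deadweight loss is zero.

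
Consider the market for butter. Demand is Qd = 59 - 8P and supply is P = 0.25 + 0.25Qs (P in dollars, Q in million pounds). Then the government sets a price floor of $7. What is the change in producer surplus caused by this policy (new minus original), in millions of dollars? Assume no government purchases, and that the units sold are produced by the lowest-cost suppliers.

Rearranging supply gives Qs = 4P - 1. In a free market, 59 - 8P = 4P - 1 gives the equilibrium P* = 5, Q* = 19.
Because the floor (7) lies above the market-clearing price, it is binding.
At P = 7: Qd = 59 - 8·7 = 3 and Qs = 4·7 - 1 = 27.
Producer surplus without the control is ½ · (5 - 0.25) · 19 = 45.125.
With the floor, 3 units are sold at 7. The supply price at Q = 3 is 1, so PS = ½ · [(7 - 0.25) + (7 - 1)] · 3 = 19.125.
Change in producer surplus = 19.125 - 45.125 = -26.

-26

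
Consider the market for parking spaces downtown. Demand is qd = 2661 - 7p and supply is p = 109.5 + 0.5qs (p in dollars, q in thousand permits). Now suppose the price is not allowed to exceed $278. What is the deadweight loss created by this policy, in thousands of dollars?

Rearranging supply gives qs = 2p - 219. Without the control the market clears where 2661 - 7p = 2p - 219, i.e. p* = 320 and q* = 421.
Since 278 < 320, the ceiling is binding.
At p = 278: qd = 2661 - 7·278 = 715 and qs = 2·278 - 219 = 337.
Quantity traded falls to 337. At q = 337 the demand price is (2661 - 337)/7 = 332 and the supply price is (219 + 337)/2 = 278.
Deadweight loss = ½ · (332 - 278) · (421 - 337) = ½ · 54 · 84 = 2268.

2268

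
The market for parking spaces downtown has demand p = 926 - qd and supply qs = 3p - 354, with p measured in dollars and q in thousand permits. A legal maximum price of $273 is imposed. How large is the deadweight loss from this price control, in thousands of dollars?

Rearranging demand gives qd = 926 - p. Setting quantity demanded equal to quantity supplied, 926 - p = 3p - 354, gives p* = 320 and q* = 606.
Because the ceiling (273) lies below the market-clearing price, it is binding.
At p = 273: qd = 926 - 273 = 653 and qs = 3·273 - 354 = 465.
Quantity traded falls to 465. At q = 465 the demand price is 926 - 465 = 461 and the supply price is (354 + 465)/3 = 273.
Deadweight loss = ½ · (461 - 273) · (606 - 465) = ½ · 188 · 141 = 13254.

13254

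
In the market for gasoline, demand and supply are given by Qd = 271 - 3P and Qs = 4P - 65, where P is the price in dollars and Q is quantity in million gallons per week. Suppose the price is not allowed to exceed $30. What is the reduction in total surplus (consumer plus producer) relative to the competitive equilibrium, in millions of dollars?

1512

Setting quantity demanded equal to quantity supplied, 271 - 3P = 4P - 65, gives P* = 48 and Q* = 127.
Because the ceiling (30) lies below the market-clearing price, it is binding.
At P = 30: Qd = 271 - 3·30 = 181 and Qs = 4·30 - 65 = 55.
Quantity traded falls to 55. At Q = 55 the demand price is (271 - 55)/3 = 72 and the supply price is (65 + 55)/4 = 30.
Deadweight loss = ½ · (72 - 30) · (127 - 55) = ½ · 42 · 72 = 1512.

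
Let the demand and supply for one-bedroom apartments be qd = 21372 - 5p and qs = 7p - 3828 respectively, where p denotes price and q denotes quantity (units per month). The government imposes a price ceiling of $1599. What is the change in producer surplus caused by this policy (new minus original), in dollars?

Equilibrium: 21372 - 5p = 7p - 3828, so 25200 = 12p and p* = 2100, q* = 10872.
Since 1599 < 2100, the ceiling is binding.
At p = 1599: qd = 21372 - 5·1599 = 13377 and qs = 7·1599 - 3828 = 7365.
Producer surplus without the control is ½ · (2100 - 3828/7) · 10872 = 59100192/7.
With the ceiling, producers sell 7365 units at 1599, so PS = ½ · (1599 - 3828/7) · 7365 = 54243225/14.
Change in producer surplus = 54243225/14 - 59100192/7 = -4568368.5.

-4568368.5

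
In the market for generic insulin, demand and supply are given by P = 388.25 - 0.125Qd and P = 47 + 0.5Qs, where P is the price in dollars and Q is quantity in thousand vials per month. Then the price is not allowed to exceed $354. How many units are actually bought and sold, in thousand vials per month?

546

Rearranging demand gives Qd = 3106 - 8P; rearranging supply gives Qs = 2P - 94. Setting quantity demanded equal to quantity supplied, 3106 - 8P = 2P - 94, gives P* = 320 and Q* = 546.
Since 354 is above P* = 320, the ceiling does not bind and the free-market outcome prevails.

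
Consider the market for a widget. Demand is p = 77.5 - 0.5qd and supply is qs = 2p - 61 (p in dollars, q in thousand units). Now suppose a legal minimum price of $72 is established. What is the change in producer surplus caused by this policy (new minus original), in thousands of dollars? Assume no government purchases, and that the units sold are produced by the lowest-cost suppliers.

-126

Rearranging demand gives qd = 155 - 2p. Setting quantity demanded equal to quantity supplied, 155 - 2p = 2p - 61, gives p* = 54 and q* = 47.
Since 72 > 54, the floor is binding.
At p = 72: qd = 155 - 2·72 = 11 and qs = 2·72 - 61 = 83.
Producer surplus without the control is ½ · (54 - 30.5) · 47 = 552.25.
With the floor, 11 units are sold at 72. The supply price at q = 11 is 36, so PS = ½ · [(72 - 30.5) + (72 - 36)] · 11 = 426.25.
Change in producer surplus = 426.25 - 552.25 = -126.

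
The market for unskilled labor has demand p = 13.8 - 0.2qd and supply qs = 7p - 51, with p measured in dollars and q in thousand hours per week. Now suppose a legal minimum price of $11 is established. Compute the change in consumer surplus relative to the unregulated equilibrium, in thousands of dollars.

Rearranging demand gives qd = 69 - 5p. Without the control the market clears where 69 - 5p = 7p - 51, i.e. p* = 10 and q* = 19.
Since 11 > 10, the floor is binding.
At p = 11: qd = 69 - 5·11 = 14 and qs = 7·11 - 51 = 26.
Consumer surplus without the control is ½ · (13.8 - 10) · 19 = 36.1.
With the floor, consumers buy 14 units at 11, so CS = ½ · (13.8 - 11) · 14 = 19.6.
Change in consumer surplus = 19.6 - 36.1 = -16.5.

-16.5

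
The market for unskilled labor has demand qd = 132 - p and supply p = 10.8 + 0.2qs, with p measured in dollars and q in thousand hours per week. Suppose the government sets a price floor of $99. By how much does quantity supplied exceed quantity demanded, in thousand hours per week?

408

Rearranging supply gives qs = 5p - 54. In a free market, 132 - p = 5p - 54 gives the equilibrium p* = 31, q* = 101.
Because the floor (99) lies above the market-clearing price, it is binding.
At p = 99: qd = 132 - 99 = 33 and qs = 5·99 - 54 = 441.
Surplus = qs - qd = 441 - 33 = 408.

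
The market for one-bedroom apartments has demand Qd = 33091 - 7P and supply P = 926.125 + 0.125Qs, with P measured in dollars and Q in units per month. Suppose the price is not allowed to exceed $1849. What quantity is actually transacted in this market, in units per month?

7383

Rearranging supply gives Qs = 8P - 7409. In a free market, 33091 - 7P = 8P - 7409 gives the equilibrium P* = 2700, Q* = 14191.
Because the ceiling (1849) lies below the market-clearing price, it is binding.
At P = 1849: Qd = 33091 - 7·1849 = 20148 and Qs = 8·1849 - 7409 = 7383.
The quantity actually transacted is the short side, supply: 7383.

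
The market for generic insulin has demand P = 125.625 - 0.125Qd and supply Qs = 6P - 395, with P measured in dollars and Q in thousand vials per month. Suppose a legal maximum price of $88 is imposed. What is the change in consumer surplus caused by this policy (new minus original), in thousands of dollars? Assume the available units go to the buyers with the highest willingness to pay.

Rearranging demand gives Qd = 1005 - 8P. In a free market, 1005 - 8P = 6P - 395 gives the equilibrium P* = 100, Q* = 205.
Since 88 < 100, the ceiling is binding.
At P = 88: Qd = 1005 - 8·88 = 301 and Qs = 6·88 - 395 = 133.
Consumer surplus without the control is ½ · (125.625 - 100) · 205 = 2626.5625.
With the ceiling, 133 units are sold at 88 (assume they go to the highest-value buyers). The demand price at Q = 133 is 109, so CS = ½ · [(125.625 - 88) + (109 - 88)] · 133 = 3898.5625.
Change in consumer surplus = 3898.5625 - 2626.5625 = 1272.

1272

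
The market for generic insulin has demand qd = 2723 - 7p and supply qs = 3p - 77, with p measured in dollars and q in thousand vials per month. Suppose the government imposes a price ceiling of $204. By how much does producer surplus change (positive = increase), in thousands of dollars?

Without the control the market clears where 2723 - 7p = 3p - 77, i.e. p* = 280 and q* = 763.
Because the ceiling (204) lies below the market-clearing price, it is binding.
At p = 204: qd = 2723 - 7·204 = 1295 and qs = 3·204 - 77 = 535.
Producer surplus without the control is ½ · (280 - 77/3) · 763 = 582169/6.
With the ceiling, producers sell 535 units at 204, so PS = ½ · (204 - 77/3) · 535 = 286225/6.
Change in producer surplus = 286225/6 - 582169/6 = -49324.

-49324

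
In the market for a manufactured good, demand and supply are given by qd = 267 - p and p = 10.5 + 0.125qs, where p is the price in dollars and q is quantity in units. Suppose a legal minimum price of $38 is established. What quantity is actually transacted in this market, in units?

228

Rearranging supply gives qs = 8p - 84. Setting quantity demanded equal to quantity supplied, 267 - p = 8p - 84, gives p* = 39 and q* = 228.
Since 38 is below p* = 39, the floor does not bind and the free-market outcome prevails.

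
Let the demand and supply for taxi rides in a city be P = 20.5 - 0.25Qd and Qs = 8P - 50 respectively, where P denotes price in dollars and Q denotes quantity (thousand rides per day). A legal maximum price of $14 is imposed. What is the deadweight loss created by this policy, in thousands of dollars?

Rearranging demand gives Qd = 82 - 4P. Setting quantity demanded equal to quantity supplied, 82 - 4P = 8P - 50, gives P* = 11 and Q* = 38.
Since 14 is above P* = 11, the ceiling does not bind and the free-market outcome prevails.
Since the control does not bind, no trades are prevented and deadweight loss is zero.

0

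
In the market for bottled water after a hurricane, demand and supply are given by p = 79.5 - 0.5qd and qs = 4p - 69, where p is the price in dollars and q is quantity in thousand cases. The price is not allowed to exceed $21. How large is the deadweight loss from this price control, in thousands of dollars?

1734

Rearranging demand gives qd = 159 - 2p. In a free market, 159 - 2p = 4p - 69 gives the equilibrium p* = 38, q* = 83.
Since 21 < 38, the ceiling is binding.
At p = 21: qd = 159 - 2·21 = 117 and qs = 4·21 - 69 = 15.
Quantity traded falls to 15. At q = 15 the demand price is (159 - 15)/2 = 72 and the supply price is (69 + 15)/4 = 21.
Deadweight loss = ½ · (72 - 21) · (83 - 15) = ½ · 51 · 68 = 1734.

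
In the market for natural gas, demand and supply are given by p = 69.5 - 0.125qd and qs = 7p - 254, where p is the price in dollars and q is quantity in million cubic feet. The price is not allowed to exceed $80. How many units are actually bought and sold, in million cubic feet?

Rearranging demand gives qd = 556 - 8p. Setting quantity demanded equal to quantity supplied, 556 - 8p = 7p - 254, gives p* = 54 and q* = 124.
The ceiling of 80 is above the equilibrium price 54, so it is not binding; the market clears at p* = 54, q* = 124.

124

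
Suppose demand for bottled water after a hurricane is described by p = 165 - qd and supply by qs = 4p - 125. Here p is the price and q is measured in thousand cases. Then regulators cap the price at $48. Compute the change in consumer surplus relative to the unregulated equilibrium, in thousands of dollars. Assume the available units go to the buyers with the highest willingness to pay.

-130

Rearranging demand gives qd = 165 - p. Setting quantity demanded equal to quantity supplied, 165 - p = 4p - 125, gives p* = 58 and q* = 107.
Because the ceiling (48) lies below the market-clearing price, it is binding.
At p = 48: qd = 165 - 48 = 117 and qs = 4·48 - 125 = 67.
Consumer surplus without the control is ½ · (165 - 58) · 107 = 5724.5.
With the ceiling, 67 units are sold at 48 (assume they go to the highest-value buyers). The demand price at q = 67 is 98, so CS = ½ · [(165 - 48) + (98 - 48)] · 67 = 5594.5.
Change in consumer surplus = 5594.5 - 5724.5 = -130.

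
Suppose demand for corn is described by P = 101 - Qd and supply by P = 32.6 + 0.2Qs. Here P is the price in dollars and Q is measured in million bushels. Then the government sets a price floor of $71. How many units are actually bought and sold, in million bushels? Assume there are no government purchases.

Rearranging demand gives Qd = 101 - P; rearranging supply gives Qs = 5P - 163. Without the control the market clears where 101 - P = 5P - 163, i.e. P* = 44 and Q* = 57.
The floor of 71 is above the equilibrium price 44, so it binds.
At P = 71: Qd = 101 - 71 = 30 and Qs = 5·71 - 163 = 192.
The quantity actually transacted is the short side, demand: 30.

30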